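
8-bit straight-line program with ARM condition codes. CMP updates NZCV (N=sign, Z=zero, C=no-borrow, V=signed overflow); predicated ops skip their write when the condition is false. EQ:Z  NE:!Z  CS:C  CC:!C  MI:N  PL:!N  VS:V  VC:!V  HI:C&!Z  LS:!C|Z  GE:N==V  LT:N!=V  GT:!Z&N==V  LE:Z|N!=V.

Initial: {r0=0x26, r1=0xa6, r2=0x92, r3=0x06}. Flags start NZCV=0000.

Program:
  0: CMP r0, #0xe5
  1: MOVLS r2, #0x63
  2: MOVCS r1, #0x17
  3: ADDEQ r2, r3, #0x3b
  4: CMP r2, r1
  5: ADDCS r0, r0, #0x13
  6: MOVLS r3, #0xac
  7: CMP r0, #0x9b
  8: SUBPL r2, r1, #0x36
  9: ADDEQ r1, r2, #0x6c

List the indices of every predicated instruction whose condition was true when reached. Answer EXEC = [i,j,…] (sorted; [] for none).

[0] flags=0000 → (cmp)
[1] flags=0000 LS?T → r2=0x63
[2] flags=0000 CS?F → skip
[3] flags=0000 EQ?F → skip
[4] flags=1001 → (cmp)
[5] flags=1001 CS?F → skip
[6] flags=1001 LS?T → r3=0xac
[7] flags=1001 → (cmp)
[8] flags=1001 PL?F → skip
[9] flags=1001 EQ?F → skip

EXEC = [1,6]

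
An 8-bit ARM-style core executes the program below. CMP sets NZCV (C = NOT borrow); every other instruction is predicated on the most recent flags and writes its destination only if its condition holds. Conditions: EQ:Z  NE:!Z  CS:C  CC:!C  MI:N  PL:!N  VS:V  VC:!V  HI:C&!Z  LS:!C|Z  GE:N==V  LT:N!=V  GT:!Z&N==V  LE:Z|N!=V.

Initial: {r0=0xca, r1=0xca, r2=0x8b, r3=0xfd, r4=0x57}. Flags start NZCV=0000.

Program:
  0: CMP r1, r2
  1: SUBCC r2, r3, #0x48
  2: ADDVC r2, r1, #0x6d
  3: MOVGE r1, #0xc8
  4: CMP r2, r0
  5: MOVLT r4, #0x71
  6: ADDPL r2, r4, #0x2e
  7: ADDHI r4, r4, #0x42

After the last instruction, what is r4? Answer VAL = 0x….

VAL = 0x57

0: ✓ CMP  NZCV=0010
1: · SUBCC
2: ✓ ADDVC  r2←0x37
3: ✓ MOVGE  r1←0xc8
4: ✓ CMP  NZCV=0000
5: · MOVLT
6: ✓ ADDPL  r2←0x85
7: · ADDHI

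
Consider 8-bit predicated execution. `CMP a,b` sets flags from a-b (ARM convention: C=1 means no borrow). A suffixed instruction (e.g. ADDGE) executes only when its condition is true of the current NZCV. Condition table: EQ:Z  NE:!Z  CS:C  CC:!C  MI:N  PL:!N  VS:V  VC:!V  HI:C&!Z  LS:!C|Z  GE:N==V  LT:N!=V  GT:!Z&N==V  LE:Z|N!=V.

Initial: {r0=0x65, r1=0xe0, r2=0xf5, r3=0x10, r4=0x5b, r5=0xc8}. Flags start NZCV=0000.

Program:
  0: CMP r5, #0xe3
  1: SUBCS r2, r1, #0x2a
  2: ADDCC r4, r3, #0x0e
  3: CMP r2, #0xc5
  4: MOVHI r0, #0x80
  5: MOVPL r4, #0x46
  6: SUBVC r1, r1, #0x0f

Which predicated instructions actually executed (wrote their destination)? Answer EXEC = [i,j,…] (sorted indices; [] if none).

EXEC = [2,4,5,6]

0: ✓ CMP  NZCV=1000
1: · SUBCS
2: ✓ ADDCC  r4←0x1e
3: ✓ CMP  NZCV=0010
4: ✓ MOVHI  r0←0x80
5: ✓ MOVPL  r4←0x46
6: ✓ SUBVC  r1←0xd1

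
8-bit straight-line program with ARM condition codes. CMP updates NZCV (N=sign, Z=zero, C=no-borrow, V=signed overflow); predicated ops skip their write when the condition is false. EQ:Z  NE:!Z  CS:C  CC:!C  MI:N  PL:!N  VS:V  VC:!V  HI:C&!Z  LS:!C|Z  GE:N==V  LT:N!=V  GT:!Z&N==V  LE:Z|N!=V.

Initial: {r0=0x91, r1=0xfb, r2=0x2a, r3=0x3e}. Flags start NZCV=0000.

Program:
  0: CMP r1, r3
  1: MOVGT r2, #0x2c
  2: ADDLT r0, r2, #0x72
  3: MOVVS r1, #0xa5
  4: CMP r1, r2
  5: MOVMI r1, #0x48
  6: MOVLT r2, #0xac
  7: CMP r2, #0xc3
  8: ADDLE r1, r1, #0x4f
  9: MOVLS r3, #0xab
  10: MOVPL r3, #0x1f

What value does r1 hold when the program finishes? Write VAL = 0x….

VAL = 0x97

[0] flags=1010 → (cmp)
[1] flags=1010 GT?F → skip
[2] flags=1010 LT?T → r0=0x9c
[3] flags=1010 VS?F → skip
[4] flags=1010 → (cmp)
[5] flags=1010 MI?T → r1=0x48
[6] flags=1010 LT?T → r2=0xac
[7] flags=1000 → (cmp)
[8] flags=1000 LE?T → r1=0x97
[9] flags=1000 LS?T → r3=0xab
[10] flags=1000 PL?F → skip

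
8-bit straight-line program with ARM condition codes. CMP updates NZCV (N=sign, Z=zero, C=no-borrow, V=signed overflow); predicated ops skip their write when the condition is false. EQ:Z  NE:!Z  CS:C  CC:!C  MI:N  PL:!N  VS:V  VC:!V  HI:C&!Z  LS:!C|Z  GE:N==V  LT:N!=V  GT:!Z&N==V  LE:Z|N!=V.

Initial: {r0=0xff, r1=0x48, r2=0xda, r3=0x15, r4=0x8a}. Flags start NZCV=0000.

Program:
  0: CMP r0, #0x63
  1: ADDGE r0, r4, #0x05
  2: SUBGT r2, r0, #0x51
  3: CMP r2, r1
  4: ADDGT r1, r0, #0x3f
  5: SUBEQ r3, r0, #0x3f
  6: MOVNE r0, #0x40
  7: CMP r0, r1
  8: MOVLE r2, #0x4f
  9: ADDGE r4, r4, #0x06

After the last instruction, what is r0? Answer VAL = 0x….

0: ✓ CMP  NZCV=1010
1: · ADDGE
2: · SUBGT
3: ✓ CMP  NZCV=1010
4: · ADDGT
5: · SUBEQ
6: ✓ MOVNE  r0←0x40
7: ✓ CMP  NZCV=1000
8: ✓ MOVLE  r2←0x4f
9: · ADDGE

VAL = 0x40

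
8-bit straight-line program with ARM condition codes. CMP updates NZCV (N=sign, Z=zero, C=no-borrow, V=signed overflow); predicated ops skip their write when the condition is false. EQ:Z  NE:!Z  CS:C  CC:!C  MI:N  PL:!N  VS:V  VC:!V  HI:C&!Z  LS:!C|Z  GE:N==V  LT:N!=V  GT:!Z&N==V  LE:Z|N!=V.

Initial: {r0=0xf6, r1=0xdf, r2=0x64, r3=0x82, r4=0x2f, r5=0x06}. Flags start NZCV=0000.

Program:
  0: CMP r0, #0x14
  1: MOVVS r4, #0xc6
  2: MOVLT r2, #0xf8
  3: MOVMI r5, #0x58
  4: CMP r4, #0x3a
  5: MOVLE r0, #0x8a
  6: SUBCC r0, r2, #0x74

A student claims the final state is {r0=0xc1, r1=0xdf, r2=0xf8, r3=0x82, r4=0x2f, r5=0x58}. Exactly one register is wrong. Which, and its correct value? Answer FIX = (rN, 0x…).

FIX = (r0, 0x84)

[0] flags=1010 → (cmp)
[1] flags=1010 VS?F → skip
[2] flags=1010 LT?T → r2=0xf8
[3] flags=1010 MI?T → r5=0x58
[4] flags=1000 → (cmp)
[5] flags=1000 LE?T → r0=0x8a
[6] flags=1000 CC?T → r0=0x84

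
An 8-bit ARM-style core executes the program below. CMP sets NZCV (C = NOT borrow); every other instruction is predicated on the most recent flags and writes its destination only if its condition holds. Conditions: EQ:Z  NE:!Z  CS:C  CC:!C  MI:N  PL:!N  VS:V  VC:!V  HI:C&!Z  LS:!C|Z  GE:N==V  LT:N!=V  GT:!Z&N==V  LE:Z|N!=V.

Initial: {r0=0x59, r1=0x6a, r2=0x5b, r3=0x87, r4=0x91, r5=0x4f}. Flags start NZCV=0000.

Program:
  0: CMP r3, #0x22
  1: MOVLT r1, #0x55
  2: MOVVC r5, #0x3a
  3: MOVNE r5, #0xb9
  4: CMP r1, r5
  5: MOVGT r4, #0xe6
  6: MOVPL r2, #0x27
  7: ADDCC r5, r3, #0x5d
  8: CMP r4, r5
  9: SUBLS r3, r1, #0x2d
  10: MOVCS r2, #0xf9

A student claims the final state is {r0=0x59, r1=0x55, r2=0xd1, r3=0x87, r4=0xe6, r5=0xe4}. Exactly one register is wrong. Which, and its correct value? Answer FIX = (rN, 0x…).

FIX = (r2, 0xf9)

[0] flags=0011 → (cmp)
[1] flags=0011 LT?T → r1=0x55
[2] flags=0011 VC?F → skip
[3] flags=0011 NE?T → r5=0xb9
[4] flags=1001 → (cmp)
[5] flags=1001 GT?T → r4=0xe6
[6] flags=1001 PL?F → skip
[7] flags=1001 CC?T → r5=0xe4
[8] flags=0010 → (cmp)
[9] flags=0010 LS?F → skip
[10] flags=0010 CS?T → r2=0xf9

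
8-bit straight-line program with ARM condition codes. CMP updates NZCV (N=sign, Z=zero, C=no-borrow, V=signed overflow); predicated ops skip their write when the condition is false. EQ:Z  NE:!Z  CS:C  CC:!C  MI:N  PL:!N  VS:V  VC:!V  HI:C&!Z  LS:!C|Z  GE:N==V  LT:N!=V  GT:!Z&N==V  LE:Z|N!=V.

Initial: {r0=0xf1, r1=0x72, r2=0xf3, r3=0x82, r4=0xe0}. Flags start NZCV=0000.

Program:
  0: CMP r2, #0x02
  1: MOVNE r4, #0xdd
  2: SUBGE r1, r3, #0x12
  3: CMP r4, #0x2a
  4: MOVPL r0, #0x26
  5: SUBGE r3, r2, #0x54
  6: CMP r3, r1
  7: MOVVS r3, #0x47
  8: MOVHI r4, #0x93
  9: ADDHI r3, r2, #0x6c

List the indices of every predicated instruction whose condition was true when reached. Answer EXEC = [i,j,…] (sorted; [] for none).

[0] flags=1010 → (cmp)
[1] flags=1010 NE?T → r4=0xdd
[2] flags=1010 GE?F → skip
[3] flags=1010 → (cmp)
[4] flags=1010 PL?F → skip
[5] flags=1010 GE?F → skip
[6] flags=0011 → (cmp)
[7] flags=0011 VS?T → r3=0x47
[8] flags=0011 HI?T → r4=0x93
[9] flags=0011 HI?T → r3=0x5f

EXEC = [1,7,8,9]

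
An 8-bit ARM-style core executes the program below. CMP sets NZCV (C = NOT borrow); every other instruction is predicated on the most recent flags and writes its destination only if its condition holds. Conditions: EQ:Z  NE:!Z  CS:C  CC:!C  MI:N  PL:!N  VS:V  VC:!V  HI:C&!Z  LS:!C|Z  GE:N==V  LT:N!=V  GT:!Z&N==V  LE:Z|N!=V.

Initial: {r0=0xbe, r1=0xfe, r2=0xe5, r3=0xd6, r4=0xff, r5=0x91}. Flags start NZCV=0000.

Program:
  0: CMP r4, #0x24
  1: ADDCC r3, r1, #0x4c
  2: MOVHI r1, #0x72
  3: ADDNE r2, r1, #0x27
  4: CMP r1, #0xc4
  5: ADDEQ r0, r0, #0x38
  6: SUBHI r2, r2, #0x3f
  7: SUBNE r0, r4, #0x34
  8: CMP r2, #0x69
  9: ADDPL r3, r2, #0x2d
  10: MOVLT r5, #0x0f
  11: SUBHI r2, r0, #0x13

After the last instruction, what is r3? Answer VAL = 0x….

VAL = 0xc6

[0] flags=1010 → (cmp)
[1] flags=1010 CC?F → skip
[2] flags=1010 HI?T → r1=0x72
[3] flags=1010 NE?T → r2=0x99
[4] flags=1001 → (cmp)
[5] flags=1001 EQ?F → skip
[6] flags=1001 HI?F → skip
[7] flags=1001 NE?T → r0=0xcb
[8] flags=0011 → (cmp)
[9] flags=0011 PL?T → r3=0xc6
[10] flags=0011 LT?T → r5=0x0f
[11] flags=0011 HI?T → r2=0xb8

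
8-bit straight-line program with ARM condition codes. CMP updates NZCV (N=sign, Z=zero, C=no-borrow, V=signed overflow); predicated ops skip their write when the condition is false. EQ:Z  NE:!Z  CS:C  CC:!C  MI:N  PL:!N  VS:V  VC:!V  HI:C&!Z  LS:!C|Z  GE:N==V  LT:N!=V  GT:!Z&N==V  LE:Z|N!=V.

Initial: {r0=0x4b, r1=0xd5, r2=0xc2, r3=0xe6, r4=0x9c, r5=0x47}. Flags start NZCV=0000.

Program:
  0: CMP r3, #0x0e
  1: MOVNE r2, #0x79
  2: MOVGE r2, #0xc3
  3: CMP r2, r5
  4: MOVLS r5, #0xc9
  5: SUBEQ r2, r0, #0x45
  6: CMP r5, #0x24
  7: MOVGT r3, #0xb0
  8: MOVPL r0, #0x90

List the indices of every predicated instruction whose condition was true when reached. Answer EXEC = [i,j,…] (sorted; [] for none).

[0] flags=1010 → (cmp)
[1] flags=1010 NE?T → r2=0x79
[2] flags=1010 GE?F → skip
[3] flags=0010 → (cmp)
[4] flags=0010 LS?F → skip
[5] flags=0010 EQ?F → skip
[6] flags=0010 → (cmp)
[7] flags=0010 GT?T → r3=0xb0
[8] flags=0010 PL?T → r0=0x90

EXEC = [1,7,8]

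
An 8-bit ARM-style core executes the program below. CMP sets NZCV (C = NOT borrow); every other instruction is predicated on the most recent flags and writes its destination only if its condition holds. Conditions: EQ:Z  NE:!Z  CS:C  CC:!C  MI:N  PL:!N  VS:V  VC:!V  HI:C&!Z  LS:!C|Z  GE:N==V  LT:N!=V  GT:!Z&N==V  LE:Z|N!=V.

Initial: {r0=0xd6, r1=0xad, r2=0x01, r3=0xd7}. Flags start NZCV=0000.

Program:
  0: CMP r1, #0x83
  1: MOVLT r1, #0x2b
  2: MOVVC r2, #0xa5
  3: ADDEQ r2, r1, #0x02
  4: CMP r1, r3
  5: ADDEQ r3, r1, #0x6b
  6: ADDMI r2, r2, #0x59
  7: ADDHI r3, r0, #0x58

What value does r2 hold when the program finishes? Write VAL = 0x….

VAL = 0xfe

[0] flags=0010 → (cmp)
[1] flags=0010 LT?F → skip
[2] flags=0010 VC?T → r2=0xa5
[3] flags=0010 EQ?F → skip
[4] flags=1000 → (cmp)
[5] flags=1000 EQ?F → skip
[6] flags=1000 MI?T → r2=0xfe
[7] flags=1000 HI?F → skip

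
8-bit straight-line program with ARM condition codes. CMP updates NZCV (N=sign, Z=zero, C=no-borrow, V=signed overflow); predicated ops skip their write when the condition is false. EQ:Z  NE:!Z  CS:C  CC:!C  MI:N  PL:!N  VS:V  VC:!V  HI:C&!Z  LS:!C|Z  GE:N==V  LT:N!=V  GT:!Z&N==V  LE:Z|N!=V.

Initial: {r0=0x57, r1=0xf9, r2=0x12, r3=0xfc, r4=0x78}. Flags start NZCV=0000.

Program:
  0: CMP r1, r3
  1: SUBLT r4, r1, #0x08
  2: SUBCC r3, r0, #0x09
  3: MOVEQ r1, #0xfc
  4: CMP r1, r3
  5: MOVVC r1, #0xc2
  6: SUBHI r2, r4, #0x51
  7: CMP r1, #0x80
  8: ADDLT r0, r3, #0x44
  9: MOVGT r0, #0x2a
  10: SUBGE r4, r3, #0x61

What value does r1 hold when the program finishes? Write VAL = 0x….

VAL = 0xc2

[0] flags=1000 → (cmp)
[1] flags=1000 LT?T → r4=0xf1
[2] flags=1000 CC?T → r3=0x4e
[3] flags=1000 EQ?F → skip
[4] flags=1010 → (cmp)
[5] flags=1010 VC?T → r1=0xc2
[6] flags=1010 HI?T → r2=0xa0
[7] flags=0010 → (cmp)
[8] flags=0010 LT?F → skip
[9] flags=0010 GT?T → r0=0x2a
[10] flags=0010 GE?T → r4=0xed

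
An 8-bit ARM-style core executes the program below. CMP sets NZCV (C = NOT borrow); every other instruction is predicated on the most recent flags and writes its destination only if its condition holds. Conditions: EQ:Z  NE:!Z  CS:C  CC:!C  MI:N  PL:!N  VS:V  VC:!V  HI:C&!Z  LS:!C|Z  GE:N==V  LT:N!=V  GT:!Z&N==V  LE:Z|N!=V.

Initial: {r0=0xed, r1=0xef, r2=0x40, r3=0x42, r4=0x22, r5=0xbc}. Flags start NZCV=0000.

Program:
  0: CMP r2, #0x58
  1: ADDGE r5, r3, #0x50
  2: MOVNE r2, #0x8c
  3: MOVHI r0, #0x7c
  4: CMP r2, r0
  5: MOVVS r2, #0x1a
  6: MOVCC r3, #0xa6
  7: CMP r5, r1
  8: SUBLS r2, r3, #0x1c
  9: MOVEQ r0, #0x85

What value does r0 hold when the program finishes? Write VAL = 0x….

VAL = 0xed

0: ✓ CMP  NZCV=1000
1: · ADDGE
2: ✓ MOVNE  r2←0x8c
3: · MOVHI
4: ✓ CMP  NZCV=1000
5: · MOVVS
6: ✓ MOVCC  r3←0xa6
7: ✓ CMP  NZCV=1000
8: ✓ SUBLS  r2←0x8a
9: · MOVEQ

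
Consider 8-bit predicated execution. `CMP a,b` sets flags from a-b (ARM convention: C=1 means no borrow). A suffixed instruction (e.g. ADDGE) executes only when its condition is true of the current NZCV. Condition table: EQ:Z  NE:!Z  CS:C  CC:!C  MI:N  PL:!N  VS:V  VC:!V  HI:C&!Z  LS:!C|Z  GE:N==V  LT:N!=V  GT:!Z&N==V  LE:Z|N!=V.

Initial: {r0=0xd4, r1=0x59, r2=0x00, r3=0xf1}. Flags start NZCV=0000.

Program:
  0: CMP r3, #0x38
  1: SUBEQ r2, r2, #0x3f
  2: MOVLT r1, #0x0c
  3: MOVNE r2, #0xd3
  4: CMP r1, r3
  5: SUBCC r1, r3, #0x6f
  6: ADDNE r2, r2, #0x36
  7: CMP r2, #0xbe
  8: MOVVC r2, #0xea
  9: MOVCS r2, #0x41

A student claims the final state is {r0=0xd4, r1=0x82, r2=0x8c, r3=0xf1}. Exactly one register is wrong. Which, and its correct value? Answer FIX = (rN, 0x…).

FIX = (r2, 0xea)

0: ✓ CMP  NZCV=1010
1: · SUBEQ
2: ✓ MOVLT  r1←0x0c
3: ✓ MOVNE  r2←0xd3
4: ✓ CMP  NZCV=0000
5: ✓ SUBCC  r1←0x82
6: ✓ ADDNE  r2←0x09
7: ✓ CMP  NZCV=0000
8: ✓ MOVVC  r2←0xea
9: · MOVCS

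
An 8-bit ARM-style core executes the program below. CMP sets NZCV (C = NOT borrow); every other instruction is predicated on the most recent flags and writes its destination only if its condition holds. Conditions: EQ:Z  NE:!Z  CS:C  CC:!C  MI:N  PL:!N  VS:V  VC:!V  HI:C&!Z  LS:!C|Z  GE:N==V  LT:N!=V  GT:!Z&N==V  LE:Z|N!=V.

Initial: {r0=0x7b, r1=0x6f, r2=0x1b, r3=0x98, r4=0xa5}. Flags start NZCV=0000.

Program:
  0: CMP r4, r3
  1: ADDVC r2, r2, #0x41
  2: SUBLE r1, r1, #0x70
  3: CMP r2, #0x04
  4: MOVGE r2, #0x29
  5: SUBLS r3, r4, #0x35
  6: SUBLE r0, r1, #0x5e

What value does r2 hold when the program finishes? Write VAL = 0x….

[0] flags=0010 → (cmp)
[1] flags=0010 VC?T → r2=0x5c
[2] flags=0010 LE?F → skip
[3] flags=0010 → (cmp)
[4] flags=0010 GE?T → r2=0x29
[5] flags=0010 LS?F → skip
[6] flags=0010 LE?F → skip

VAL = 0x29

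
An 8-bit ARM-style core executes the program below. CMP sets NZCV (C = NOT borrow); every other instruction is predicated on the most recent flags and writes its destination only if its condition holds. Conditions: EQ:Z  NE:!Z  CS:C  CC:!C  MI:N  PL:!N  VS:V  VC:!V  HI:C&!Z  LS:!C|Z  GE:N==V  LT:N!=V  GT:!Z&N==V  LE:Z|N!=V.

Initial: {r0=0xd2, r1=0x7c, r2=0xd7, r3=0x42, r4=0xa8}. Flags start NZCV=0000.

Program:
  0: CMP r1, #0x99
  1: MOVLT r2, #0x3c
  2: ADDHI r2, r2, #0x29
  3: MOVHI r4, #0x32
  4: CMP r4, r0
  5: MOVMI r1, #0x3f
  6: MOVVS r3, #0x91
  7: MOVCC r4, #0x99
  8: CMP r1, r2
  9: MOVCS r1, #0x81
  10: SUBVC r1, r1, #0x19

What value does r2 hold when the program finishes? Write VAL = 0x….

0: ✓ CMP  NZCV=1001
1: · MOVLT
2: · ADDHI
3: · MOVHI
4: ✓ CMP  NZCV=1000
5: ✓ MOVMI  r1←0x3f
6: · MOVVS
7: ✓ MOVCC  r4←0x99
8: ✓ CMP  NZCV=0000
9: · MOVCS
10: ✓ SUBVC  r1←0x26

VAL = 0xd7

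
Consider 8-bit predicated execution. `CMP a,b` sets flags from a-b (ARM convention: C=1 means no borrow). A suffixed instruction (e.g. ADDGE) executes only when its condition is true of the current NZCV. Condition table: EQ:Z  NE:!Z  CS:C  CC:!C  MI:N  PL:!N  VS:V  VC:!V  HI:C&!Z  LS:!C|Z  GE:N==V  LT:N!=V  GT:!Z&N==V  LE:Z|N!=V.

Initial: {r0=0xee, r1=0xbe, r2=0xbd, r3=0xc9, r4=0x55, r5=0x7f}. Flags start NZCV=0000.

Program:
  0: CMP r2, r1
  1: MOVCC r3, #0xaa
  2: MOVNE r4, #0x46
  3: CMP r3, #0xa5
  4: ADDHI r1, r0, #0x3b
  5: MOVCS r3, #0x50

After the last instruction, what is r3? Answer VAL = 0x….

[0] flags=1000 → (cmp)
[1] flags=1000 CC?T → r3=0xaa
[2] flags=1000 NE?T → r4=0x46
[3] flags=0010 → (cmp)
[4] flags=0010 HI?T → r1=0x29
[5] flags=0010 CS?T → r3=0x50

VAL = 0x50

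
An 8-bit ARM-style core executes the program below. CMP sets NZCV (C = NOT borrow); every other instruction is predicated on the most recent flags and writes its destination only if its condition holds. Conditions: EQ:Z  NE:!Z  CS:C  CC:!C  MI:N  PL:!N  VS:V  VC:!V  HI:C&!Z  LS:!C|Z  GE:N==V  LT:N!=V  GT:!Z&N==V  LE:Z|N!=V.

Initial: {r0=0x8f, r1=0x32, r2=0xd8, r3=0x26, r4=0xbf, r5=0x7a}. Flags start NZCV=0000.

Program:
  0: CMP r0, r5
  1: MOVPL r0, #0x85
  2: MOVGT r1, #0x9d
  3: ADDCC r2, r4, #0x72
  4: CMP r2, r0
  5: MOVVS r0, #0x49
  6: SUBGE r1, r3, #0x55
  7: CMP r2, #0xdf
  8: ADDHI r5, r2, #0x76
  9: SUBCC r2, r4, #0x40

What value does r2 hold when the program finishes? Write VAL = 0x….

VAL = 0x7f

0: ✓ CMP  NZCV=0011
1: ✓ MOVPL  r0←0x85
2: · MOVGT
3: · ADDCC
4: ✓ CMP  NZCV=0010
5: · MOVVS
6: ✓ SUBGE  r1←0xd1
7: ✓ CMP  NZCV=1000
8: · ADDHI
9: ✓ SUBCC  r2←0x7f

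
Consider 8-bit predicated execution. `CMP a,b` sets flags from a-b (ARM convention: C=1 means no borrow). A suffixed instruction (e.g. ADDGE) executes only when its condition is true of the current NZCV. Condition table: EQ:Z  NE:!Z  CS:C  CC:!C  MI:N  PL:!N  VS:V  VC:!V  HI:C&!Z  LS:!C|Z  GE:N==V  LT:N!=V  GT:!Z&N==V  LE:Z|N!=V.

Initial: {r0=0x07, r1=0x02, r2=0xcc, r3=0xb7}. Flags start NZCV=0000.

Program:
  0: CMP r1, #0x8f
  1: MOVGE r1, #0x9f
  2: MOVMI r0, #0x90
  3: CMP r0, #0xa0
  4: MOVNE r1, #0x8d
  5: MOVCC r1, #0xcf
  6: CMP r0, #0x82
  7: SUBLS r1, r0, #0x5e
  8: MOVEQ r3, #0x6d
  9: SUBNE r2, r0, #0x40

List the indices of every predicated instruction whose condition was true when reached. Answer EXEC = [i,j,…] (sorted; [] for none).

EXEC = [1,4,5,7,9]

0: ✓ CMP  NZCV=0000
1: ✓ MOVGE  r1←0x9f
2: · MOVMI
3: ✓ CMP  NZCV=0000
4: ✓ MOVNE  r1←0x8d
5: ✓ MOVCC  r1←0xcf
6: ✓ CMP  NZCV=1001
7: ✓ SUBLS  r1←0xa9
8: · MOVEQ
9: ✓ SUBNE  r2←0xc7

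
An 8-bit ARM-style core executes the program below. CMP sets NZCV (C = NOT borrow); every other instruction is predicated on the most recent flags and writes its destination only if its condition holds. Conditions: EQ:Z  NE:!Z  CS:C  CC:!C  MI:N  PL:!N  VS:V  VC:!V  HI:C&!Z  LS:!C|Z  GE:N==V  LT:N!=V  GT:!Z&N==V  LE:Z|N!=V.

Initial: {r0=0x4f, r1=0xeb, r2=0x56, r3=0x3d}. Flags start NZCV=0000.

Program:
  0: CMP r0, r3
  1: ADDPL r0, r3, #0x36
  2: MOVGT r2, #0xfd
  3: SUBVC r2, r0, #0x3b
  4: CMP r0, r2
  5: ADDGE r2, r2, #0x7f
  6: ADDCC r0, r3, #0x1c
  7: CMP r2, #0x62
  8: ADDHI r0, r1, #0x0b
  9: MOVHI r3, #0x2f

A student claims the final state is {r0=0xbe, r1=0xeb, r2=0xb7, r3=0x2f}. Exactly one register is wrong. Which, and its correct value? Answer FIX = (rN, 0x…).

FIX = (r0, 0xf6)

[0] flags=0010 → (cmp)
[1] flags=0010 PL?T → r0=0x73
[2] flags=0010 GT?T → r2=0xfd
[3] flags=0010 VC?T → r2=0x38
[4] flags=0010 → (cmp)
[5] flags=0010 GE?T → r2=0xb7
[6] flags=0010 CC?F → skip
[7] flags=0011 → (cmp)
[8] flags=0011 HI?T → r0=0xf6
[9] flags=0011 HI?T → r3=0x2f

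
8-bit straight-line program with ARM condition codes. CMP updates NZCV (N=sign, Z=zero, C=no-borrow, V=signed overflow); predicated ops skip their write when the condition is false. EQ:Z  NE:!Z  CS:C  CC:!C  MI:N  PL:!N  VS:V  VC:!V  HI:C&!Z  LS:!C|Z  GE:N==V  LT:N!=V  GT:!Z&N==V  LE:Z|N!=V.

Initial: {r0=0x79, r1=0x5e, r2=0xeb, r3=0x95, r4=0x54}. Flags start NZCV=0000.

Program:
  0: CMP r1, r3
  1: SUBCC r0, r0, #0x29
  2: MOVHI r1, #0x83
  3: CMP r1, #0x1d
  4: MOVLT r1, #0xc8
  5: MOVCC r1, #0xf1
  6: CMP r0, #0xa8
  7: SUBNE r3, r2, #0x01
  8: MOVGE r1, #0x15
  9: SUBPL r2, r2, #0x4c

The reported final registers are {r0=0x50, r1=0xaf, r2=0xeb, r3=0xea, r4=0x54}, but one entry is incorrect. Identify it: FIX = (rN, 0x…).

[0] flags=1001 → (cmp)
[1] flags=1001 CC?T → r0=0x50
[2] flags=1001 HI?F → skip
[3] flags=0010 → (cmp)
[4] flags=0010 LT?F → skip
[5] flags=0010 CC?F → skip
[6] flags=1001 → (cmp)
[7] flags=1001 NE?T → r3=0xea
[8] flags=1001 GE?T → r1=0x15
[9] flags=1001 PL?F → skip

FIX = (r1, 0x15)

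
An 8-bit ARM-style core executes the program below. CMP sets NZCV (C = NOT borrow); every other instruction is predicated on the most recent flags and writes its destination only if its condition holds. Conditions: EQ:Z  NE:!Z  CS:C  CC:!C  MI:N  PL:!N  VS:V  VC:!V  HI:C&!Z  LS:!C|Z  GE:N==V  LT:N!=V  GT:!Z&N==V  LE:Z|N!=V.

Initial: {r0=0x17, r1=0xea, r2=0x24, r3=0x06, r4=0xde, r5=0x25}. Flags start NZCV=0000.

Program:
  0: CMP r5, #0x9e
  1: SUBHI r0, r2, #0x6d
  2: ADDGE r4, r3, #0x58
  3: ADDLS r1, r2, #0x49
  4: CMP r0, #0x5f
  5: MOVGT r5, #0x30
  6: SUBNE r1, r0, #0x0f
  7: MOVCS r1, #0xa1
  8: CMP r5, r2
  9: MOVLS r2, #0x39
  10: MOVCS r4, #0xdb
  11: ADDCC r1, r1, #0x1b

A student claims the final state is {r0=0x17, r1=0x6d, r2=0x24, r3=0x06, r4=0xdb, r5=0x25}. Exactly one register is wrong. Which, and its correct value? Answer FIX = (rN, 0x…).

FIX = (r1, 0x08)

[0] flags=1001 → (cmp)
[1] flags=1001 HI?F → skip
[2] flags=1001 GE?T → r4=0x5e
[3] flags=1001 LS?T → r1=0x6d
[4] flags=1000 → (cmp)
[5] flags=1000 GT?F → skip
[6] flags=1000 NE?T → r1=0x08
[7] flags=1000 CS?F → skip
[8] flags=0010 → (cmp)
[9] flags=0010 LS?F → skip
[10] flags=0010 CS?T → r4=0xdb
[11] flags=0010 CC?F → skip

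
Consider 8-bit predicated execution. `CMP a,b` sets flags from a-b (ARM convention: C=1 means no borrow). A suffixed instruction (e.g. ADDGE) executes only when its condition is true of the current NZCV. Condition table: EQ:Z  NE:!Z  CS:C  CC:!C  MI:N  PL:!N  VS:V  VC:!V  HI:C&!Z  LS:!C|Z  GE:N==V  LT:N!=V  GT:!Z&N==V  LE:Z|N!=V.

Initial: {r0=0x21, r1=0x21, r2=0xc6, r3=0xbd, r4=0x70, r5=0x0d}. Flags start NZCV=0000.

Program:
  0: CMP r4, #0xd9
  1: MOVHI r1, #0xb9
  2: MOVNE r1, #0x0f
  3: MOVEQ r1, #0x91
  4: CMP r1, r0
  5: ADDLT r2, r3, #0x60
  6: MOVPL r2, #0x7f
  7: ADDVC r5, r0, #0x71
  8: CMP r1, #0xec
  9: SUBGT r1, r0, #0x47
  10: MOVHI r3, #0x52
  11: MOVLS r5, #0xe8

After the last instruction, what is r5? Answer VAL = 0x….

[0] flags=1001 → (cmp)
[1] flags=1001 HI?F → skip
[2] flags=1001 NE?T → r1=0x0f
[3] flags=1001 EQ?F → skip
[4] flags=1000 → (cmp)
[5] flags=1000 LT?T → r2=0x1d
[6] flags=1000 PL?F → skip
[7] flags=1000 VC?T → r5=0x92
[8] flags=0000 → (cmp)
[9] flags=0000 GT?T → r1=0xda
[10] flags=0000 HI?F → skip
[11] flags=0000 LS?T → r5=0xe8

VAL = 0xe8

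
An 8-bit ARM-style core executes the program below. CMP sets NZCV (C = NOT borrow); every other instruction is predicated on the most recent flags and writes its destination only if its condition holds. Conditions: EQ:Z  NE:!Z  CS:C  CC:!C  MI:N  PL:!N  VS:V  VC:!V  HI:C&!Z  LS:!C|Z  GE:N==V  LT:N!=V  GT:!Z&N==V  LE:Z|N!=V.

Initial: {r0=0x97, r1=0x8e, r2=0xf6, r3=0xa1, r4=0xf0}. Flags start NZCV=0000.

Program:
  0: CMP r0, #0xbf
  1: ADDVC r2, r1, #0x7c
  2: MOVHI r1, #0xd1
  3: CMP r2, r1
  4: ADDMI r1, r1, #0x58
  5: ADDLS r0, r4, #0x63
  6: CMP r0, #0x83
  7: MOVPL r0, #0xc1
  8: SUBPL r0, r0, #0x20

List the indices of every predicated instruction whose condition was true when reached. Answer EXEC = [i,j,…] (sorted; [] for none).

EXEC = [1,5]

0: ✓ CMP  NZCV=1000
1: ✓ ADDVC  r2←0x0a
2: · MOVHI
3: ✓ CMP  NZCV=0000
4: · ADDMI
5: ✓ ADDLS  r0←0x53
6: ✓ CMP  NZCV=1001
7: · MOVPL
8: · SUBPL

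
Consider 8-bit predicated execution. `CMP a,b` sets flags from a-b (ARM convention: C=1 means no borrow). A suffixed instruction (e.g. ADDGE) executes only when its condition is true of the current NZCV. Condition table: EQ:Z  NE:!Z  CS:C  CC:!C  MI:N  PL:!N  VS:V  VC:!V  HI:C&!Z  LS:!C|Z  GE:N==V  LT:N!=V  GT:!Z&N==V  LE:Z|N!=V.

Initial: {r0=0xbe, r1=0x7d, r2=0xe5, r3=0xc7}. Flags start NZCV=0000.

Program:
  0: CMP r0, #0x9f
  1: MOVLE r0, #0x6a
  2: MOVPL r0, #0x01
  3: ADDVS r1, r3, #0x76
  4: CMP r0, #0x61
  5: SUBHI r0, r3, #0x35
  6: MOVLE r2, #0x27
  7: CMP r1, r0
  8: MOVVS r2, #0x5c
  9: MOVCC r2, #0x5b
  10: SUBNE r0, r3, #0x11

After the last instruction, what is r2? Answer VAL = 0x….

0: ✓ CMP  NZCV=0010
1: · MOVLE
2: ✓ MOVPL  r0←0x01
3: · ADDVS
4: ✓ CMP  NZCV=1000
5: · SUBHI
6: ✓ MOVLE  r2←0x27
7: ✓ CMP  NZCV=0010
8: · MOVVS
9: · MOVCC
10: ✓ SUBNE  r0←0xb6

VAL = 0x27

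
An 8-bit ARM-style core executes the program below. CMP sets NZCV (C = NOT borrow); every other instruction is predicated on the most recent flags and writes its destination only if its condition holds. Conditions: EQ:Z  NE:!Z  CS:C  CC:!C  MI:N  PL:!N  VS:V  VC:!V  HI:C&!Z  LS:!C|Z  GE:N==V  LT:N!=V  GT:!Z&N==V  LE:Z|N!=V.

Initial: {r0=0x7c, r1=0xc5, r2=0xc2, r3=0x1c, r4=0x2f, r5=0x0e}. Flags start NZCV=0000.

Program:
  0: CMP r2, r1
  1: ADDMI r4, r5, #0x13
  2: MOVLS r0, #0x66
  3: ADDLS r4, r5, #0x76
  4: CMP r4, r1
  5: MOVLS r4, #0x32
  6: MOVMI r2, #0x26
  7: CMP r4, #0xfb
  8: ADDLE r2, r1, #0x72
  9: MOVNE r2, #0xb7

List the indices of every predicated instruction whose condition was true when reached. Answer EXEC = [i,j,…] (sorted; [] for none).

[0] flags=1000 → (cmp)
[1] flags=1000 MI?T → r4=0x21
[2] flags=1000 LS?T → r0=0x66
[3] flags=1000 LS?T → r4=0x84
[4] flags=1000 → (cmp)
[5] flags=1000 LS?T → r4=0x32
[6] flags=1000 MI?T → r2=0x26
[7] flags=0000 → (cmp)
[8] flags=0000 LE?F → skip
[9] flags=0000 NE?T → r2=0xb7

EXEC = [1,2,3,5,6,9]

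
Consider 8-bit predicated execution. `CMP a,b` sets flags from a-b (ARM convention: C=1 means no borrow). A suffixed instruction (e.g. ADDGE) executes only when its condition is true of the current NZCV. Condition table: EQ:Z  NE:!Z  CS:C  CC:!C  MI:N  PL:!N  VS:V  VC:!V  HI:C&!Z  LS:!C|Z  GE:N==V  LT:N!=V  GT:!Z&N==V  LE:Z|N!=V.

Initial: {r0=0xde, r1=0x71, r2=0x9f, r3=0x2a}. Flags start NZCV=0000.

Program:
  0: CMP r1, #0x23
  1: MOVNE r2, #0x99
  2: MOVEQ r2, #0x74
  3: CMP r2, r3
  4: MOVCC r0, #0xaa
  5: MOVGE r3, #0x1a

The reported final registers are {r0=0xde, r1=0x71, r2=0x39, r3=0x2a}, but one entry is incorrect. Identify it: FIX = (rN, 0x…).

[0] flags=0010 → (cmp)
[1] flags=0010 NE?T → r2=0x99
[2] flags=0010 EQ?F → skip
[3] flags=0011 → (cmp)
[4] flags=0011 CC?F → skip
[5] flags=0011 GE?F → skip

FIX = (r2, 0x99)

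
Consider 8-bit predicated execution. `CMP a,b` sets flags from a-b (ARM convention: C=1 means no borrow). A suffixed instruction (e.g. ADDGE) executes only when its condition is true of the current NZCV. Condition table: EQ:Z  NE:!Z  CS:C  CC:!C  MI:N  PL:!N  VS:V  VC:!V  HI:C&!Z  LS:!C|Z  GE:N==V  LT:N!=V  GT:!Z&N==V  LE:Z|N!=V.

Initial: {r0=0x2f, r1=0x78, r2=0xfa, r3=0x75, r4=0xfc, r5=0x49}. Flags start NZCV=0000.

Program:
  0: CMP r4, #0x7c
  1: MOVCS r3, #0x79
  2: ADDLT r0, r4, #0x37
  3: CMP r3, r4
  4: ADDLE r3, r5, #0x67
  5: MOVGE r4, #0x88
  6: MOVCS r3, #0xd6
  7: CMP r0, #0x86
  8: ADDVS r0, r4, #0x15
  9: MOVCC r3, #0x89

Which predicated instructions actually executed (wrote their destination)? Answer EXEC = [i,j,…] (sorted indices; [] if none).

EXEC = [1,2,5,8,9]

[0] flags=1010 → (cmp)
[1] flags=1010 CS?T → r3=0x79
[2] flags=1010 LT?T → r0=0x33
[3] flags=0000 → (cmp)
[4] flags=0000 LE?F → skip
[5] flags=0000 GE?T → r4=0x88
[6] flags=0000 CS?F → skip
[7] flags=1001 → (cmp)
[8] flags=1001 VS?T → r0=0x9d
[9] flags=1001 CC?T → r3=0x89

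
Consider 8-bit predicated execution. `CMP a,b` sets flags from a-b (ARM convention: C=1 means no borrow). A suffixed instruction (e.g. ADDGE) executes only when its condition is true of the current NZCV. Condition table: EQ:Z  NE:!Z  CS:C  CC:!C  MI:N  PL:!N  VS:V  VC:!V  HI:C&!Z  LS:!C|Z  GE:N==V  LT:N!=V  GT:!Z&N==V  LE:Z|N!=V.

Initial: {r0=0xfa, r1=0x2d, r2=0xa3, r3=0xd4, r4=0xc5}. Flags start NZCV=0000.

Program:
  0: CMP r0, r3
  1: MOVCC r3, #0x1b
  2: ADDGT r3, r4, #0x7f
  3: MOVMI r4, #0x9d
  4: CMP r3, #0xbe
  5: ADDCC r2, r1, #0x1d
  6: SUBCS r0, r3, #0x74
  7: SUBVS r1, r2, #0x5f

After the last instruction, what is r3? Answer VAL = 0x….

VAL = 0x44

[0] flags=0010 → (cmp)
[1] flags=0010 CC?F → skip
[2] flags=0010 GT?T → r3=0x44
[3] flags=0010 MI?F → skip
[4] flags=1001 → (cmp)
[5] flags=1001 CC?T → r2=0x4a
[6] flags=1001 CS?F → skip
[7] flags=1001 VS?T → r1=0xeb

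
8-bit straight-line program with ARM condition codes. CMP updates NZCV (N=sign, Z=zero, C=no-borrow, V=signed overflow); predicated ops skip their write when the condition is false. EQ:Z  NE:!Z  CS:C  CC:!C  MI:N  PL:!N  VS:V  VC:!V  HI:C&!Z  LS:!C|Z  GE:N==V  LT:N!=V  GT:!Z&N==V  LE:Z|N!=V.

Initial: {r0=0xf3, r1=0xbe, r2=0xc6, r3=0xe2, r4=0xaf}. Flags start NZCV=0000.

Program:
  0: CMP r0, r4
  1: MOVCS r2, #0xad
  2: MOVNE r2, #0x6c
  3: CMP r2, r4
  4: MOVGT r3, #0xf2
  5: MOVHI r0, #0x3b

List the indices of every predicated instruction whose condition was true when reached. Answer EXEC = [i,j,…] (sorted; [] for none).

[0] flags=0010 → (cmp)
[1] flags=0010 CS?T → r2=0xad
[2] flags=0010 NE?T → r2=0x6c
[3] flags=1001 → (cmp)
[4] flags=1001 GT?T → r3=0xf2
[5] flags=1001 HI?F → skip

EXEC = [1,2,4]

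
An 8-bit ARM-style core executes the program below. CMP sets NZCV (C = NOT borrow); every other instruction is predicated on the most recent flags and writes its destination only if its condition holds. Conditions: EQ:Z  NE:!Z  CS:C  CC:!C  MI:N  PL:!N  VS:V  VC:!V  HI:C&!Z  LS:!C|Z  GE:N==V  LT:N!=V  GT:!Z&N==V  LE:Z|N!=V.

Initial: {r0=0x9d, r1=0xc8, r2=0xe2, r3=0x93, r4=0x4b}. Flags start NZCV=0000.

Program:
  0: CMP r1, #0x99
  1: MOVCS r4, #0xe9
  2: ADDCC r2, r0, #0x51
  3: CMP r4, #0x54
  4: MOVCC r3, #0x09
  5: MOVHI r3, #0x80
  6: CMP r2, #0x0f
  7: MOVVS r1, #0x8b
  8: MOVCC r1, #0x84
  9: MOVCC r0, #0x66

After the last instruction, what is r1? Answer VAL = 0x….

VAL = 0xc8

[0] flags=0010 → (cmp)
[1] flags=0010 CS?T → r4=0xe9
[2] flags=0010 CC?F → skip
[3] flags=1010 → (cmp)
[4] flags=1010 CC?F → skip
[5] flags=1010 HI?T → r3=0x80
[6] flags=1010 → (cmp)
[7] flags=1010 VS?F → skip
[8] flags=1010 CC?F → skip
[9] flags=1010 CC?F → skip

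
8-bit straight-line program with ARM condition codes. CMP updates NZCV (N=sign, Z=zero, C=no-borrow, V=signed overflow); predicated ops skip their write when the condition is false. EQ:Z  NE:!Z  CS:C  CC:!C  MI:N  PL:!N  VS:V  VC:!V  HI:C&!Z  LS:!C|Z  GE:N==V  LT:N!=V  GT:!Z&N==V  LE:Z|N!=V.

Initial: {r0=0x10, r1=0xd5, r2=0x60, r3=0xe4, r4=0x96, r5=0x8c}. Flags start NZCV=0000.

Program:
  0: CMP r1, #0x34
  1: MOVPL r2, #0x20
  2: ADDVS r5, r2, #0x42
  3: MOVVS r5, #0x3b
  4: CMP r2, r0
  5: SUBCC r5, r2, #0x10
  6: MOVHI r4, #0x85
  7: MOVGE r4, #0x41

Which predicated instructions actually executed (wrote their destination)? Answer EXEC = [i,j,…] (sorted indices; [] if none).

EXEC = [6,7]

[0] flags=1010 → (cmp)
[1] flags=1010 PL?F → skip
[2] flags=1010 VS?F → skip
[3] flags=1010 VS?F → skip
[4] flags=0010 → (cmp)
[5] flags=0010 CC?F → skip
[6] flags=0010 HI?T → r4=0x85
[7] flags=0010 GE?T → r4=0x41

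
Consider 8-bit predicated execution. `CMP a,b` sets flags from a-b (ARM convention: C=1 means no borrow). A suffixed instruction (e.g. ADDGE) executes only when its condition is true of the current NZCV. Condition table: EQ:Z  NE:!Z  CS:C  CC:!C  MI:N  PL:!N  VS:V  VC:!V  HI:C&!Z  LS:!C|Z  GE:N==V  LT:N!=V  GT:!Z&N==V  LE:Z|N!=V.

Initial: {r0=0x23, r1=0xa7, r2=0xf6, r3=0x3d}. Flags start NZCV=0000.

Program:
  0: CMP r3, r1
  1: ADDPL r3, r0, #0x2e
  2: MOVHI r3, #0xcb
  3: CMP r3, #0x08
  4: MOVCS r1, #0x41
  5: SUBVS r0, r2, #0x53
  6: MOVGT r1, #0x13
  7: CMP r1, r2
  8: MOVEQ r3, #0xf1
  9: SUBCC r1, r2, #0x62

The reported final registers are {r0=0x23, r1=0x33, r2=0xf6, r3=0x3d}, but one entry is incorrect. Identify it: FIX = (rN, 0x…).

FIX = (r1, 0x94)

0: ✓ CMP  NZCV=1001
1: · ADDPL
2: · MOVHI
3: ✓ CMP  NZCV=0010
4: ✓ MOVCS  r1←0x41
5: · SUBVS
6: ✓ MOVGT  r1←0x13
7: ✓ CMP  NZCV=0000
8: · MOVEQ
9: ✓ SUBCC  r1←0x94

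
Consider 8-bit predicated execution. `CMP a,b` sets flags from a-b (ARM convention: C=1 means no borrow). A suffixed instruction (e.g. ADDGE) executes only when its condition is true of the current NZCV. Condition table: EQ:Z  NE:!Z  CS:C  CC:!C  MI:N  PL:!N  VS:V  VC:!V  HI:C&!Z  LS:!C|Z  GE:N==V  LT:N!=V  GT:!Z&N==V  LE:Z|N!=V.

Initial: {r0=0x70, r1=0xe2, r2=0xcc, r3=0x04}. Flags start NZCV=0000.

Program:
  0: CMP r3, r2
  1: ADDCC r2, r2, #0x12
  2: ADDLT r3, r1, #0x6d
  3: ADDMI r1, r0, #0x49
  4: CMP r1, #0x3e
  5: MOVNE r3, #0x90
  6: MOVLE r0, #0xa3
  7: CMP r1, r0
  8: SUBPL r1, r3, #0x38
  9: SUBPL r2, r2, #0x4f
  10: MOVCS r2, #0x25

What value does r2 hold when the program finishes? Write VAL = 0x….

VAL = 0x25

[0] flags=0000 → (cmp)
[1] flags=0000 CC?T → r2=0xde
[2] flags=0000 LT?F → skip
[3] flags=0000 MI?F → skip
[4] flags=1010 → (cmp)
[5] flags=1010 NE?T → r3=0x90
[6] flags=1010 LE?T → r0=0xa3
[7] flags=0010 → (cmp)
[8] flags=0010 PL?T → r1=0x58
[9] flags=0010 PL?T → r2=0x8f
[10] flags=0010 CS?T → r2=0x25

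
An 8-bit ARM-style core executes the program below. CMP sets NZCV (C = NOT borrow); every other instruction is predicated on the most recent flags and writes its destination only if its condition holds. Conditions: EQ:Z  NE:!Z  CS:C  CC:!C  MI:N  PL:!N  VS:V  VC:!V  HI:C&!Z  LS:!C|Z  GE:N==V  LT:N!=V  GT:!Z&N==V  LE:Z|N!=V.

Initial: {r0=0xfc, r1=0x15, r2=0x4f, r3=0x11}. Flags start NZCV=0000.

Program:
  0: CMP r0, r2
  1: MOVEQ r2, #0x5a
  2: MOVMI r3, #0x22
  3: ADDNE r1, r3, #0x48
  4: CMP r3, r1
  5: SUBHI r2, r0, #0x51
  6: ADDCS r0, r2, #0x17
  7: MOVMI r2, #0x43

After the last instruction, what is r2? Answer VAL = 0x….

[0] flags=1010 → (cmp)
[1] flags=1010 EQ?F → skip
[2] flags=1010 MI?T → r3=0x22
[3] flags=1010 NE?T → r1=0x6a
[4] flags=1000 → (cmp)
[5] flags=1000 HI?F → skip
[6] flags=1000 CS?F → skip
[7] flags=1000 MI?T → r2=0x43

VAL = 0x43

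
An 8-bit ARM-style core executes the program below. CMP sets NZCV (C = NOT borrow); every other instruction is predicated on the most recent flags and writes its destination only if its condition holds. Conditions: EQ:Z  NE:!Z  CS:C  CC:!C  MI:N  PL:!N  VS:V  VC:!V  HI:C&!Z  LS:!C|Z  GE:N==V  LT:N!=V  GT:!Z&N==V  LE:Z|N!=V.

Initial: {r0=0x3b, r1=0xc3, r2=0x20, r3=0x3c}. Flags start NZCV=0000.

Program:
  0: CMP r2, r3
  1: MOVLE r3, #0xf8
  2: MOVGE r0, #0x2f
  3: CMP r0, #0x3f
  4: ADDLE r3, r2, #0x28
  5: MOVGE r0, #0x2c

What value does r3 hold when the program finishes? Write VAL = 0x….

VAL = 0x48

0: ✓ CMP  NZCV=1000
1: ✓ MOVLE  r3←0xf8
2: · MOVGE
3: ✓ CMP  NZCV=1000
4: ✓ ADDLE  r3←0x48
5: · MOVGE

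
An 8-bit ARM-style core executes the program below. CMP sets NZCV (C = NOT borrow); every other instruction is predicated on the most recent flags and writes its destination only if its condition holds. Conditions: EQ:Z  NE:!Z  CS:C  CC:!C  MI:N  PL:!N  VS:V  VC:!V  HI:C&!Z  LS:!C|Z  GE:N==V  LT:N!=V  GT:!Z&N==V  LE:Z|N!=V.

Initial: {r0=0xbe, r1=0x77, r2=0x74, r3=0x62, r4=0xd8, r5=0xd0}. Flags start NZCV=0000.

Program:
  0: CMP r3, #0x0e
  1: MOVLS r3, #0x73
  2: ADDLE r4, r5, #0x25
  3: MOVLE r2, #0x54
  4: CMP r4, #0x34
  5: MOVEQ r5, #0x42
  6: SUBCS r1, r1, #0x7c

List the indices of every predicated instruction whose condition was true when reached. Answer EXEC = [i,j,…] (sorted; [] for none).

[0] flags=0010 → (cmp)
[1] flags=0010 LS?F → skip
[2] flags=0010 LE?F → skip
[3] flags=0010 LE?F → skip
[4] flags=1010 → (cmp)
[5] flags=1010 EQ?F → skip
[6] flags=1010 CS?T → r1=0xfb

EXEC = [6]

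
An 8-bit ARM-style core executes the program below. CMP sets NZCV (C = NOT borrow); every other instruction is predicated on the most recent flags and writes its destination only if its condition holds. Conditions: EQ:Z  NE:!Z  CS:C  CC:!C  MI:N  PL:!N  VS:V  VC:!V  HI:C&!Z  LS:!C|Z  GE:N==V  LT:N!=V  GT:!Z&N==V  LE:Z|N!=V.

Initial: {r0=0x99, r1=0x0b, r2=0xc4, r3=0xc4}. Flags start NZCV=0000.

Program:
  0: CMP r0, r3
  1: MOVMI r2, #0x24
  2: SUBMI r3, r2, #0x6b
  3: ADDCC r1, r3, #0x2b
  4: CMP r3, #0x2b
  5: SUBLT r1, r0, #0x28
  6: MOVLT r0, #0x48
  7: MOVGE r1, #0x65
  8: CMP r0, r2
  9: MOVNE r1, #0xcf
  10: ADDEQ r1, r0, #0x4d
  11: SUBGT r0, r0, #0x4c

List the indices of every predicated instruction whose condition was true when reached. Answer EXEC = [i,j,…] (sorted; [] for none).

[0] flags=1000 → (cmp)
[1] flags=1000 MI?T → r2=0x24
[2] flags=1000 MI?T → r3=0xb9
[3] flags=1000 CC?T → r1=0xe4
[4] flags=1010 → (cmp)
[5] flags=1010 LT?T → r1=0x71
[6] flags=1010 LT?T → r0=0x48
[7] flags=1010 GE?F → skip
[8] flags=0010 → (cmp)
[9] flags=0010 NE?T → r1=0xcf
[10] flags=0010 EQ?F → skip
[11] flags=0010 GT?T → r0=0xfc

EXEC = [1,2,3,5,6,9,11]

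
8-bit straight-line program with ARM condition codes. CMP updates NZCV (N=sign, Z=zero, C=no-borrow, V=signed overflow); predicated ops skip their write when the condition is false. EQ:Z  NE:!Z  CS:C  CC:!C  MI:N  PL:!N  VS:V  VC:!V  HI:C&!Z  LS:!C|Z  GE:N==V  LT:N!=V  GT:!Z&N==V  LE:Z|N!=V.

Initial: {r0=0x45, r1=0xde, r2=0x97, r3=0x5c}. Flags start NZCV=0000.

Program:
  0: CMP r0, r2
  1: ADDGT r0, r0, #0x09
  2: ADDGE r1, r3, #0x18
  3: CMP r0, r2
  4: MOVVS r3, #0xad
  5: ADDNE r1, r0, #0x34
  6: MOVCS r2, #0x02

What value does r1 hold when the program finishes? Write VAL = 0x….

VAL = 0x82

0: ✓ CMP  NZCV=1001
1: ✓ ADDGT  r0←0x4e
2: ✓ ADDGE  r1←0x74
3: ✓ CMP  NZCV=1001
4: ✓ MOVVS  r3←0xad
5: ✓ ADDNE  r1←0x82
6: · MOVCS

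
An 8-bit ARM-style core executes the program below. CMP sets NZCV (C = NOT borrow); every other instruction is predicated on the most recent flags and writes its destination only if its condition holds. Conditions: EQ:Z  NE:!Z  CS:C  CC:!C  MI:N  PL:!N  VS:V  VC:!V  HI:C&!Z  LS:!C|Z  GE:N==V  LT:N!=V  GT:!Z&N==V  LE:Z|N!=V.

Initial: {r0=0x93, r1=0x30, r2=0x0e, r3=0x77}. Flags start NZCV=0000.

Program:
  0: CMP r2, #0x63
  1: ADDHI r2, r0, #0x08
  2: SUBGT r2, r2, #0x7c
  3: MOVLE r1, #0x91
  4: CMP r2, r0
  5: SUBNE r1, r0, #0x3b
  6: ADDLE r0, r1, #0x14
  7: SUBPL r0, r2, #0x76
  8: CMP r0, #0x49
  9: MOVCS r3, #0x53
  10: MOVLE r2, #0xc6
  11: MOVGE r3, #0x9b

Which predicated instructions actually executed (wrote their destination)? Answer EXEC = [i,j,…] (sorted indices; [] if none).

[0] flags=1000 → (cmp)
[1] flags=1000 HI?F → skip
[2] flags=1000 GT?F → skip
[3] flags=1000 LE?T → r1=0x91
[4] flags=0000 → (cmp)
[5] flags=0000 NE?T → r1=0x58
[6] flags=0000 LE?F → skip
[7] flags=0000 PL?T → r0=0x98
[8] flags=0011 → (cmp)
[9] flags=0011 CS?T → r3=0x53
[10] flags=0011 LE?T → r2=0xc6
[11] flags=0011 GE?F → skip

EXEC = [3,5,7,9,10]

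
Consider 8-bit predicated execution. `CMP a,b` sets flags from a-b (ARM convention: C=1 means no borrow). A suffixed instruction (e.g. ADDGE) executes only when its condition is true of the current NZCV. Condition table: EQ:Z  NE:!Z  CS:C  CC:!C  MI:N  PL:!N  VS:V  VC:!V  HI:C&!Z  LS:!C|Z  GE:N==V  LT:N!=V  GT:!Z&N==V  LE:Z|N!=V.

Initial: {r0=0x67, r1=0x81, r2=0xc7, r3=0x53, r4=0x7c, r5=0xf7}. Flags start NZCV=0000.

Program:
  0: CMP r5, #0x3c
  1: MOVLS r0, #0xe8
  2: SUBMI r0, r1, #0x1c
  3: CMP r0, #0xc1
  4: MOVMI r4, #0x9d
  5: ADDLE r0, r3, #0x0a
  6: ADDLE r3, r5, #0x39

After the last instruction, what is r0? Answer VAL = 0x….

[0] flags=1010 → (cmp)
[1] flags=1010 LS?F → skip
[2] flags=1010 MI?T → r0=0x65
[3] flags=1001 → (cmp)
[4] flags=1001 MI?T → r4=0x9d
[5] flags=1001 LE?F → skip
[6] flags=1001 LE?F → skip

VAL = 0x65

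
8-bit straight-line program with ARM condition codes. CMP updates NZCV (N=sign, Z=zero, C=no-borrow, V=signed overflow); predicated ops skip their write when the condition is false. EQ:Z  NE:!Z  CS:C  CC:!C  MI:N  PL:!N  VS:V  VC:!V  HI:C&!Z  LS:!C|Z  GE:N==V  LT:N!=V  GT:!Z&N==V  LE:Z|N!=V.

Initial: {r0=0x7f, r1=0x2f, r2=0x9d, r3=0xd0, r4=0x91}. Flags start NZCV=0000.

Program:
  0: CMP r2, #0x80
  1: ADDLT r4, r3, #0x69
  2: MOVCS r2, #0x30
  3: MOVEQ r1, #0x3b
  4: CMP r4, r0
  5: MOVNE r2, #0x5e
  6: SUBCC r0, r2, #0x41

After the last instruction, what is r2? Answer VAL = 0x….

VAL = 0x5e

[0] flags=0010 → (cmp)
[1] flags=0010 LT?F → skip
[2] flags=0010 CS?T → r2=0x30
[3] flags=0010 EQ?F → skip
[4] flags=0011 → (cmp)
[5] flags=0011 NE?T → r2=0x5e
[6] flags=0011 CC?F → skip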